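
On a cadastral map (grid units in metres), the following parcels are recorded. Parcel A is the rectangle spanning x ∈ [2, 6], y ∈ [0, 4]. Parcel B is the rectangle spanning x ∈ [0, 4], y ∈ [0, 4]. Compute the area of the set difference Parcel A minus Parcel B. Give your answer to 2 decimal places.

8.00

|Parcel A∩Parcel B|: x∈[2,4], y∈[0,4] → 2·4 = 8.
|Parcel A| = 16.
|Parcel A ∖ Parcel B| = |Parcel A| − |Parcel A∩Parcel B| = 16 − 8 = 8.00.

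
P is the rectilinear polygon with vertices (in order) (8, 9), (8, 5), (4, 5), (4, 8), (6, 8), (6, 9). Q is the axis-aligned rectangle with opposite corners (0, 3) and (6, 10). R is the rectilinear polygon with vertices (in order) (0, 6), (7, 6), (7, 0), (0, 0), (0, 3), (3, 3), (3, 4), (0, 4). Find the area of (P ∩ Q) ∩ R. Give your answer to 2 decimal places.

The region (P ∩ Q) ∩ R is the polygon with vertices (4,6), (6,6), (6,5), (4,5).
By the shoelace formula its area is 2.00.

2.00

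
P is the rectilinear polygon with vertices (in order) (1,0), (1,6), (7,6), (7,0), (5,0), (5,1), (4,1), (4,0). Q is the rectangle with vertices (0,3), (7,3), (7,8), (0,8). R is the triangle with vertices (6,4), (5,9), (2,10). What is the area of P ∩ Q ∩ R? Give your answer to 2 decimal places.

The intersection is the polygon with vertices (5.6,6), (6,4), (4.667,6).
By the shoelace formula its area is 0.93.

0.93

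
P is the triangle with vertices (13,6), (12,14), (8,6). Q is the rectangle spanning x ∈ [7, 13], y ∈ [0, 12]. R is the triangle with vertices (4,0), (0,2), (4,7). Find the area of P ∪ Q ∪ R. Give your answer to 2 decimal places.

87.25

By inclusion–exclusion:
Individual areas: |P| = 20, |Q| = 72, |R| = 14.
|P∩Q| = 18.75.
|P∩R| = 0.
|Q∩R| = 0.
|P∩Q∩R| = 0.
|P ∪ Q ∪ R| = 106 − 18.75 + 0 = 87.25.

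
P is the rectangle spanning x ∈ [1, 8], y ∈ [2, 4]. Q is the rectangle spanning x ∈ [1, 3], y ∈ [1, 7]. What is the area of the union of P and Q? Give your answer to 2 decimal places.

By inclusion–exclusion:
Individual areas: |P| = 14, |Q| = 12.
|P∩Q|: x∈[1,3], y∈[2,4] → 2·2 = 4.
|P ∪ Q| = 26 − 4 = 22.00.

22.00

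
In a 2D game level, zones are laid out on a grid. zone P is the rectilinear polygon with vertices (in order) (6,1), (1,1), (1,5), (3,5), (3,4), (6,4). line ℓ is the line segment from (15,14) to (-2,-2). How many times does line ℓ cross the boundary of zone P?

2

The segment meets the boundary at (1.188,1), (4.375,4).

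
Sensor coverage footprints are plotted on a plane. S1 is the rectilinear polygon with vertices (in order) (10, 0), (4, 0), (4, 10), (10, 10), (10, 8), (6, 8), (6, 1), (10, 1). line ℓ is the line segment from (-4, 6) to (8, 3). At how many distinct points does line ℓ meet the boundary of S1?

2

The segment meets the boundary at (6,3.5), (4,4).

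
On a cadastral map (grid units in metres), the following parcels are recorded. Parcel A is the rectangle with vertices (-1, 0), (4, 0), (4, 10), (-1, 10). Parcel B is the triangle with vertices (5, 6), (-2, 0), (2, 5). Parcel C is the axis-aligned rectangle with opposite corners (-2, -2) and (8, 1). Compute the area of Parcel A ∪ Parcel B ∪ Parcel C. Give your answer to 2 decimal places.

75.29

By inclusion–exclusion:
Individual areas: |Parcel A| = 50, |Parcel B| = 5.5, |Parcel C| = 30.
|Parcel A∩Parcel B| = 5.0417.
|Parcel A∩Parcel C|: x∈[-1,4], y∈[0,1] → 5·1 = 5.
|Parcel B∩Parcel C| = 0.1833.
|Parcel A∩Parcel B∩Parcel C| = 0.0119.
|Parcel A ∪ Parcel B ∪ Parcel C| = 85.5 − 10.225 + 0.0119 = 75.29.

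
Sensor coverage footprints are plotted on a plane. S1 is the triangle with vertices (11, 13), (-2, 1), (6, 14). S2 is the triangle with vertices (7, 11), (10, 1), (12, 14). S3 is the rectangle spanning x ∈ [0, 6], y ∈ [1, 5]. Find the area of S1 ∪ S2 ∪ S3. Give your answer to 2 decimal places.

By inclusion–exclusion:
Individual areas: |S1| = 36.5, |S2| = 29.5, |S3| = 24.
|S1∩S2| = 3.7482.
|S1∩S3| = 2.3397.
|S2∩S3| = 0.
|S1∩S2∩S3| = 0.
|S1 ∪ S2 ∪ S3| = 90 − 6.0879 + 0 = 83.91.

83.91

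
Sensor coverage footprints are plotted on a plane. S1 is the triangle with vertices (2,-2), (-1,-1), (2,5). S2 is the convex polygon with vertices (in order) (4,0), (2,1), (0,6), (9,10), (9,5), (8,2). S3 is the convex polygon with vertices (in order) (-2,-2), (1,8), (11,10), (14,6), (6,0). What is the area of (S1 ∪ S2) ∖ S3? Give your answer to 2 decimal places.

|S1 ∪ S2| = 65.2222.
|(S1 ∪ S2) ∩ S3| = 63.8825.
|(S1 ∪ S2) ∖ S3| = 65.2222 − 63.8825 = 1.34.

1.34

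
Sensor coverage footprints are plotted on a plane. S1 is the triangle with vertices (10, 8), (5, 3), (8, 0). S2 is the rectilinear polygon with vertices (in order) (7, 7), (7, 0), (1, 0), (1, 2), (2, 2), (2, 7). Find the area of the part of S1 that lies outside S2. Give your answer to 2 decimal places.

11.00

|S1| = 15, |S1∩S2| = 4.
|S1 ∖ S2| = |S1| − |S1∩S2| = 15 − 4 = 11.00.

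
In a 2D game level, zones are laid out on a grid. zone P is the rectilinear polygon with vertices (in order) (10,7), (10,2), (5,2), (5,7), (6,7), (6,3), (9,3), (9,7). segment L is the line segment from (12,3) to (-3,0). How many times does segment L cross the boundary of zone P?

The segment meets the boundary at (7,2), (10,2.6).

2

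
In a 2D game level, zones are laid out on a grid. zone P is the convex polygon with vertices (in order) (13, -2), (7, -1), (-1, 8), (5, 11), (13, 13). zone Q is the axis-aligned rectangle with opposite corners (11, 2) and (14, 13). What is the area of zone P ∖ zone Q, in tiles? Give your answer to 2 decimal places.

|zone P| = 134, |zone P∩zone Q| = 21.5.
|zone P ∖ zone Q| = |zone P| − |zone P∩zone Q| = 134 − 21.5 = 112.50.

112.50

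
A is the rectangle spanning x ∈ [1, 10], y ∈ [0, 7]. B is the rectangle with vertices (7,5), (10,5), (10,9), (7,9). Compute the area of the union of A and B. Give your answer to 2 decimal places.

By inclusion–exclusion:
Individual areas: |A| = 63, |B| = 12.
|A∩B|: x∈[7,10], y∈[5,7] → 3·2 = 6.
|A ∪ B| = 75 − 6 = 69.00.

69.00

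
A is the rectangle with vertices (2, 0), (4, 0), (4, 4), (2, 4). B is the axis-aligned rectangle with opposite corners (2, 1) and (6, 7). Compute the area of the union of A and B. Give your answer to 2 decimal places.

By inclusion–exclusion:
Individual areas: |A| = 8, |B| = 24.
|A∩B|: x∈[2,4], y∈[1,4] → 2·3 = 6.
|A ∪ B| = 32 − 6 = 26.00.

26.00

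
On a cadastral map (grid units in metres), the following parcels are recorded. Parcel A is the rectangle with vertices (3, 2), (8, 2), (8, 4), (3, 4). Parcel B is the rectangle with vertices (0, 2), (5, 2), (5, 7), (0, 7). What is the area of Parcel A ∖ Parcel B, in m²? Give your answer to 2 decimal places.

6.00

|Parcel A∩Parcel B|: x∈[3,5], y∈[2,4] → 2·2 = 4.
|Parcel A| = 10.
|Parcel A ∖ Parcel B| = |Parcel A| − |Parcel A∩Parcel B| = 10 − 4 = 6.00.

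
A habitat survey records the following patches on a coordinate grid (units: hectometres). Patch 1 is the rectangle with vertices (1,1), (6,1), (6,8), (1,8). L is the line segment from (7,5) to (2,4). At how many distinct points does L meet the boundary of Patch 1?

The segment meets the boundary at (6,4.8).

1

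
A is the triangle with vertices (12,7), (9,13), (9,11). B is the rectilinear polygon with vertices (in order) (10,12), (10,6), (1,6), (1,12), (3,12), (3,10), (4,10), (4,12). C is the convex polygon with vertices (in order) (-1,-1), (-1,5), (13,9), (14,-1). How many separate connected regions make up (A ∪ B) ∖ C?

1

(A ∪ B) ∖ C is a single connected region.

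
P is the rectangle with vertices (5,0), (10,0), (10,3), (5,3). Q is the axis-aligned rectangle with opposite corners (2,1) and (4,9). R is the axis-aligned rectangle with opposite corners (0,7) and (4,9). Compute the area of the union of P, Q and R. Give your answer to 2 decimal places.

By inclusion–exclusion:
Individual areas: |P| = 15, |Q| = 16, |R| = 8.
|P∩Q| = 0 (no overlap).
|P∩R| = 0 (no overlap).
|Q∩R|: x∈[2,4], y∈[7,9] → 2·2 = 4.
|P∩Q∩R| = 0.
|P ∪ Q ∪ R| = 39 − 4 + 0 = 35.00.

35.00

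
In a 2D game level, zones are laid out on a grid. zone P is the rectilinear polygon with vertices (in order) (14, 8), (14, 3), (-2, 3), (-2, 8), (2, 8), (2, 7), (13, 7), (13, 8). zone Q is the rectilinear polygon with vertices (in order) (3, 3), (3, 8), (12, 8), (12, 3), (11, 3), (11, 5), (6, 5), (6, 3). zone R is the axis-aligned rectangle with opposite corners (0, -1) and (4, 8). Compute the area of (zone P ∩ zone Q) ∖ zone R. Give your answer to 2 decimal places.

|zone P ∩ zone Q| = 26.
|(zone P ∩ zone Q) ∩ zone R| = 4.
|(zone P ∩ zone Q) ∖ zone R| = 26 − 4 = 22.00.

22.00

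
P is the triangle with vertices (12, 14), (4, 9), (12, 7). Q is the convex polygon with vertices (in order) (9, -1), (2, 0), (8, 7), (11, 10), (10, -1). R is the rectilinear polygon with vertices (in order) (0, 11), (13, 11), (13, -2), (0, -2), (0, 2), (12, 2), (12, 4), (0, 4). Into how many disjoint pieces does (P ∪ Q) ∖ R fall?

(P ∪ Q) ∖ R splits into 2 disjoint pieces (area 7.2, area 11.5844).

2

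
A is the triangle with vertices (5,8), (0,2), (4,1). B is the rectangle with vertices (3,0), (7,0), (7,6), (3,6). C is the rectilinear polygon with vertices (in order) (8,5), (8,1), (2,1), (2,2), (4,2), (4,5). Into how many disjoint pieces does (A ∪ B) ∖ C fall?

(A ∪ B) ∖ C splits into 2 disjoint pieces (area 14.281, area 4).

2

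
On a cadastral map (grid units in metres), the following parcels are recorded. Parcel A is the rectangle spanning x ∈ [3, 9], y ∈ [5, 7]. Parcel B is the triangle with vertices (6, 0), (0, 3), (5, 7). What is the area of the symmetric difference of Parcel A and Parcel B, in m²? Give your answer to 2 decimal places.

26.13

|Parcel A| = 12, |Parcel B| = 19.5, |Parcel A∩Parcel B| = 2.6857.
|Parcel A △ Parcel B| = |Parcel A| + |Parcel B| − 2·|Parcel A∩Parcel B| = 12 + 19.5 − 5.3714 = 26.13.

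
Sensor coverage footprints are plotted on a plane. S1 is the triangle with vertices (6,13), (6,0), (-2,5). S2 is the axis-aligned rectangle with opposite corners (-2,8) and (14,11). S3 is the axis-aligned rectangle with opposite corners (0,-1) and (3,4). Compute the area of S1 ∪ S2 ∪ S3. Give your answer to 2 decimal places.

By inclusion–exclusion:
Individual areas: |S1| = 52, |S2| = 48, |S3| = 15.
|S1∩S2| = 10.5.
|S1∩S3| = 3.5625.
|S2∩S3| = 0 (no overlap).
|S1∩S2∩S3| = 0.
|S1 ∪ S2 ∪ S3| = 115 − 14.0625 + 0 = 100.94.

100.94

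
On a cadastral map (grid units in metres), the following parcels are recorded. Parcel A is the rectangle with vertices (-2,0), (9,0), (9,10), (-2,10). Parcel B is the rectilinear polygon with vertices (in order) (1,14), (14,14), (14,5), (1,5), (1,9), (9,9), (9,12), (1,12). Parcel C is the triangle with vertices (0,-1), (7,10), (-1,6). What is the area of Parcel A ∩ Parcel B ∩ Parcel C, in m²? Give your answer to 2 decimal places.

The intersection is the polygon with vertices (1,5), (1,7), (5,9), (6.364,9), (3.818,5).
By the shoelace formula its area is 12.36.

12.36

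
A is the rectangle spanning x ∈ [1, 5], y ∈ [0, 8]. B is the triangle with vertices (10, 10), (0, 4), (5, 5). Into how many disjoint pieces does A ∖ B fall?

2

A ∖ B splits into 2 disjoint pieces (area 18.4, area 8.8).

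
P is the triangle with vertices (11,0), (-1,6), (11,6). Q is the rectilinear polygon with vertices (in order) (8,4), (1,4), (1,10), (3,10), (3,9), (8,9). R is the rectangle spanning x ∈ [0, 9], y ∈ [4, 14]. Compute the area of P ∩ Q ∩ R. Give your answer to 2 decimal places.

13.00

The intersection is the polygon with vertices (1,6), (8,6), (8,4), (3,4), (1,5).
By the shoelace formula its area is 13.00.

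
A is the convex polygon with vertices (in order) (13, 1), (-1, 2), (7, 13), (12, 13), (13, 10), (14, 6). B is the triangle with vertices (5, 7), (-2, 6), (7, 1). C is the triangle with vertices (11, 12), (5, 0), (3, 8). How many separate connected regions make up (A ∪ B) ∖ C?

2

(A ∪ B) ∖ C splits into 2 disjoint pieces (area 68.6115, area 20.818).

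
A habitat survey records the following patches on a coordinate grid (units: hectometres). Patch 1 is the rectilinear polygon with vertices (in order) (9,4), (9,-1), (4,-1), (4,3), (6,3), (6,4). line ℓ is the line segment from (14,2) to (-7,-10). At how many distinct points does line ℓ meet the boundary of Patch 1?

2

The segment meets the boundary at (8.75,-1), (9,-0.857).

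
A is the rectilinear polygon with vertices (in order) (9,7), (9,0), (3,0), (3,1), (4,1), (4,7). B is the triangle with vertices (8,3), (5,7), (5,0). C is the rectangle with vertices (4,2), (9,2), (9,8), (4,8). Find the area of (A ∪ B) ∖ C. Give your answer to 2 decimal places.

|A ∪ B| = 36.
|(A ∪ B) ∩ C| = 25.
|(A ∪ B) ∖ C| = 36 − 25 = 11.00.

11.00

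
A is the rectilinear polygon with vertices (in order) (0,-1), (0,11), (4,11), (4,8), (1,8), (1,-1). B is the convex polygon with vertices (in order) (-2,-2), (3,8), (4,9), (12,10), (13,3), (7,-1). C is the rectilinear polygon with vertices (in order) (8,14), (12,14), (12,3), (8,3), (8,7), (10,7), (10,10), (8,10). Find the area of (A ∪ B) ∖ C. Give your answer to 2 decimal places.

|A ∪ B| = 130.
|(A ∪ B) ∩ C| = 21.75.
|(A ∪ B) ∖ C| = 130 − 21.75 = 108.25.

108.25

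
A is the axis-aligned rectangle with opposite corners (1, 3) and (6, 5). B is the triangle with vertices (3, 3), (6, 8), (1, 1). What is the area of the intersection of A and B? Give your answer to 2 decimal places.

The intersection is the polygon with vertices (4.2,5), (3,3), (2.429,3), (3.857,5).
By the shoelace formula its area is 0.91.

0.91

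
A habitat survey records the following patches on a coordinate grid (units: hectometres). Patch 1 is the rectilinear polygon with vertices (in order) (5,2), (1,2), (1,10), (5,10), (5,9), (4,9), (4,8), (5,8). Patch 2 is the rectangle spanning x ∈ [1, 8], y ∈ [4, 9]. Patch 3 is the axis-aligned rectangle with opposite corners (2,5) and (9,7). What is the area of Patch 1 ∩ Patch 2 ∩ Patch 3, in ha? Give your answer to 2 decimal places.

The intersection is the polygon with vertices (5,5), (2,5), (2,7), (5,7).
By the shoelace formula its area is 6.00.

6.00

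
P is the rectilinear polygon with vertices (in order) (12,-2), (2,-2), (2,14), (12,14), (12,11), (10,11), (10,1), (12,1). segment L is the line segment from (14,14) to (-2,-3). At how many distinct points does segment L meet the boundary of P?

The segment meets the boundary at (2,1.25), (10,9.75), (11.176,11), (12,11.875).

4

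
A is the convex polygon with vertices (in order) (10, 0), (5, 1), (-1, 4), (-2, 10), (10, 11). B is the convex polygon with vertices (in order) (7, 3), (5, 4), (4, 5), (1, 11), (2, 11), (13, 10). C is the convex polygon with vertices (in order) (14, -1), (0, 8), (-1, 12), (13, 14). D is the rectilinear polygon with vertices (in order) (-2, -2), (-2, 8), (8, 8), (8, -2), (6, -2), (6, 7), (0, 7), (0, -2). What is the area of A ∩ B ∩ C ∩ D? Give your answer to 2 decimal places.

The intersection is the polygon with vertices (7.276,3.322), (6,4.143), (6,7), (3,7), (2.5,8), (8,8), (8,4.167).
By the shoelace formula its area is 11.78.

11.78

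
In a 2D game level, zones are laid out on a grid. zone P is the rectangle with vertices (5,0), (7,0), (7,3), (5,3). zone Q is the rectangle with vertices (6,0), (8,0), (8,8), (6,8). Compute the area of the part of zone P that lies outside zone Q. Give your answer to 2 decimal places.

|zone P∩zone Q|: x∈[6,7], y∈[0,3] → 1·3 = 3.
|zone P| = 6.
|zone P ∖ zone Q| = |zone P| − |zone P∩zone Q| = 6 − 3 = 3.00.

3.00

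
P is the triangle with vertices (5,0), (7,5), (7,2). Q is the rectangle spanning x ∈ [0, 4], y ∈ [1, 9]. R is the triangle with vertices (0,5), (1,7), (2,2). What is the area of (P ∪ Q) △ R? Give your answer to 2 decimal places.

|P ∪ Q| = 35.
|(P ∪ Q) ∩ R| = 3.5.
|(P ∪ Q) △ R| = 35 + 3.5 − 7 = 31.50.

31.50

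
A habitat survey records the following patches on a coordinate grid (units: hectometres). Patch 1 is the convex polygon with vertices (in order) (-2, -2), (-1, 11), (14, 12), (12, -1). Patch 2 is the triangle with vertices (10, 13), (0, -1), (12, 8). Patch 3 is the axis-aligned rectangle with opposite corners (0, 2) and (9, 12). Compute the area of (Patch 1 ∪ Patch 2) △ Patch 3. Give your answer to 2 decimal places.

|Patch 1 ∪ Patch 2| = 187.9142.
|(Patch 1 ∪ Patch 2) ∩ Patch 3| = 84.3.
|(Patch 1 ∪ Patch 2) △ Patch 3| = 187.9142 + 90 − 168.6 = 109.31.

109.31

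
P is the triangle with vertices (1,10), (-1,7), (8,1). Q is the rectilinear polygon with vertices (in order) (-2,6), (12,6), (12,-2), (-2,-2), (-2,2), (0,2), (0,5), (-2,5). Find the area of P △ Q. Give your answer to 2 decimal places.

|P| = 19.5, |Q| = 106, |P∩Q| = 9.0278.
|P △ Q| = |P| + |Q| − 2·|P∩Q| = 19.5 + 106 − 18.0556 = 107.44.

107.44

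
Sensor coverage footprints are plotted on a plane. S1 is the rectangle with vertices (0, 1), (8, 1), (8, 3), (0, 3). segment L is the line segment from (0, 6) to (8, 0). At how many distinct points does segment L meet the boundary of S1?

The segment meets the boundary at (6.667,1), (4,3).

2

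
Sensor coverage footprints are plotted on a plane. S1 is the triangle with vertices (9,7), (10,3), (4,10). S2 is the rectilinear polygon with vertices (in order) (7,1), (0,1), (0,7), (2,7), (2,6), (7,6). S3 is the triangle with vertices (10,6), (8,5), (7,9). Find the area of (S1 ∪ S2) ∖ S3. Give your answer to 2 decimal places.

|S1 ∪ S2| = 45.5.
|(S1 ∪ S2) ∩ S3| = 3.2412.
|(S1 ∪ S2) ∖ S3| = 45.5 − 3.2412 = 42.26.

42.26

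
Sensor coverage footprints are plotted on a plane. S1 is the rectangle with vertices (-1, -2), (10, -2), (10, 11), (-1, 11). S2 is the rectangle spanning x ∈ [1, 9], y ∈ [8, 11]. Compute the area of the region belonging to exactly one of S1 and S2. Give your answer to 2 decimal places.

119.00

|S1∩S2|: x∈[1,9], y∈[8,11] → 8·3 = 24.
|S1 △ S2| = |S1| + |S2| − 2·|S1∩S2| = 143 + 24 − 48 = 119.00.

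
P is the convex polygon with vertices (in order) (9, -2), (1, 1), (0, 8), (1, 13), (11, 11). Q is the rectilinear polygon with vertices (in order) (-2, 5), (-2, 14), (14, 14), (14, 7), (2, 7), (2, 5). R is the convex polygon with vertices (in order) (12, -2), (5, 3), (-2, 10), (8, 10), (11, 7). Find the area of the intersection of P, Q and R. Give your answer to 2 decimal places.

27.94

The intersection is the polygon with vertices (0.4,10), (8,10), (10.467,7.533), (10.385,7), (2,7), (2,6), (0,8).
By the shoelace formula its area is 27.94.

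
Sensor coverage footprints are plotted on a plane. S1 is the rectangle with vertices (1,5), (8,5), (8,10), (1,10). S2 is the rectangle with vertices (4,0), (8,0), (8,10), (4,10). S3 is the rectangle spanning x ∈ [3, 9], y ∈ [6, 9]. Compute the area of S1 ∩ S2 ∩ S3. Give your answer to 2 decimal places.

12.00

The intersection is the polygon with vertices (4,9), (8,9), (8,6), (4,6).
By the shoelace formula its area is 12.00.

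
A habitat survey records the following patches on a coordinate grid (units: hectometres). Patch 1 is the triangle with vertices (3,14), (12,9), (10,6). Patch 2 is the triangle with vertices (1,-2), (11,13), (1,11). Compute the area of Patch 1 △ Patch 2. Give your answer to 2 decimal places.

|Patch 1| = 18.5, |Patch 2| = 65, |Patch 1∩Patch 2| = 7.1786.
|Patch 1 △ Patch 2| = |Patch 1| + |Patch 2| − 2·|Patch 1∩Patch 2| = 18.5 + 65 − 14.3573 = 69.14.

69.14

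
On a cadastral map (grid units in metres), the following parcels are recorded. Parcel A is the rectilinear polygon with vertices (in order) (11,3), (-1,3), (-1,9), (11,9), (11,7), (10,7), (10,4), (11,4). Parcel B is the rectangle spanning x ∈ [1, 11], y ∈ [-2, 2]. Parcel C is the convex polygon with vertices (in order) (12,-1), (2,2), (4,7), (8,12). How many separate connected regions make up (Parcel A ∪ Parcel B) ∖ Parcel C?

(Parcel A ∪ Parcel B) ∖ Parcel C splits into 4 disjoint pieces (area 0.3846, area 28.4, area 3.8846, area 27.85).

4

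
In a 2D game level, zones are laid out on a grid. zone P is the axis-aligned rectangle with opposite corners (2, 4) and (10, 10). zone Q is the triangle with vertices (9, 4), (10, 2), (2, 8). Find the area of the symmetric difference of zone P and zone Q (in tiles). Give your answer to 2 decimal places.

46.33

|zone P| = 48, |zone Q| = 5, |zone P∩zone Q| = 3.3333.
|zone P △ zone Q| = |zone P| + |zone Q| − 2·|zone P∩zone Q| = 48 + 5 − 6.6667 = 46.33.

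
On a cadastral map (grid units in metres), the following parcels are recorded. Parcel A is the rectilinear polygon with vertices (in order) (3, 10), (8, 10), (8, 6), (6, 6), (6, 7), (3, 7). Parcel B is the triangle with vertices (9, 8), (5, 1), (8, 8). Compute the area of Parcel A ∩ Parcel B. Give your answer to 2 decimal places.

The intersection is the polygon with vertices (8,6.25), (7.857,6), (7.143,6), (8,8).
By the shoelace formula its area is 0.84.

0.84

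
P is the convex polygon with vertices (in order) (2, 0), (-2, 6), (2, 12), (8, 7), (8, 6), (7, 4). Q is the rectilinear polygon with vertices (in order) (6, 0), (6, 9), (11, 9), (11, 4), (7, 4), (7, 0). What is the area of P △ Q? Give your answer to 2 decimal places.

80.87

|P| = 66, |Q| = 29, |P∩Q| = 7.0667.
|P △ Q| = |P| + |Q| − 2·|P∩Q| = 66 + 29 − 14.1333 = 80.87.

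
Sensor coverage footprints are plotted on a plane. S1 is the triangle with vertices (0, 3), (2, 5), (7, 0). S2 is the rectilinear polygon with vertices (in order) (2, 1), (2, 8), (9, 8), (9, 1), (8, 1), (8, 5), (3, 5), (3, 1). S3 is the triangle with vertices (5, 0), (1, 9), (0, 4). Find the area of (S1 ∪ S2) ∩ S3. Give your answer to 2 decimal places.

7.53

|S1 ∪ S2| = 36.4286.
|(S1 ∪ S2) ∩ S3| = 7.53.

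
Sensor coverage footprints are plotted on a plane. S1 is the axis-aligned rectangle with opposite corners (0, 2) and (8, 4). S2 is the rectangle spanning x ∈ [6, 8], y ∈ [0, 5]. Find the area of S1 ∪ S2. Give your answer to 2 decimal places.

By inclusion–exclusion:
Individual areas: |S1| = 16, |S2| = 10.
|S1∩S2|: x∈[6,8], y∈[2,4] → 2·2 = 4.
|S1 ∪ S2| = 26 − 4 = 22.00.

22.00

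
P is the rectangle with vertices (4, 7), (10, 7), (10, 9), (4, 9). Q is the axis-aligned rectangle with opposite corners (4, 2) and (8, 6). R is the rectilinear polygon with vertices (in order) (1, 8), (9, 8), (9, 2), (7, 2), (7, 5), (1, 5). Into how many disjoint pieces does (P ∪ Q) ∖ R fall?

(P ∪ Q) ∖ R splits into 2 disjoint pieces (area 7, area 9).

2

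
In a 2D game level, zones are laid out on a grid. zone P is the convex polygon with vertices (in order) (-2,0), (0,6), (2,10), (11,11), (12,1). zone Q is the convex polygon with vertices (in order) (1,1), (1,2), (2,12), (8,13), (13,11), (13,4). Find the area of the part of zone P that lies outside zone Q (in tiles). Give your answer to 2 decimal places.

|zone P| = 115.5, |zone P∩zone Q| = 81.4939.
|zone P ∖ zone Q| = |zone P| − |zone P∩zone Q| = 115.5 − 81.4939 = 34.01.

34.01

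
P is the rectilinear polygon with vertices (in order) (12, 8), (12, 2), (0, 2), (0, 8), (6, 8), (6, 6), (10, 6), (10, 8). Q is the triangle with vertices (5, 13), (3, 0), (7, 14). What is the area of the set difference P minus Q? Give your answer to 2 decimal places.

60.04

|P| = 64, |P∩Q| = 3.956.
|P ∖ Q| = |P| − |P∩Q| = 64 − 3.956 = 60.04.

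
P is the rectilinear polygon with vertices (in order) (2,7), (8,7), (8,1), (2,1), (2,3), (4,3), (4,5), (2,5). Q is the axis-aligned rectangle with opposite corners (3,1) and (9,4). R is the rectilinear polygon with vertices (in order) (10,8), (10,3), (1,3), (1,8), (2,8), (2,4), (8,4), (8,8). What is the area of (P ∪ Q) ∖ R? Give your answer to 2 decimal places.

30.00

|P ∪ Q| = 36.
|(P ∪ Q) ∩ R| = 6.
|(P ∪ Q) ∖ R| = 36 − 6 = 30.00.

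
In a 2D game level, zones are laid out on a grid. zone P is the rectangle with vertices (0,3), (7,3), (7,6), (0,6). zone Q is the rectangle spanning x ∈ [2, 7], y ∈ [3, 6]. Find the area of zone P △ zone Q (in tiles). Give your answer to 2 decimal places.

|zone P∩zone Q|: x∈[2,7], y∈[3,6] → 5·3 = 15.
|zone P △ zone Q| = |zone P| + |zone Q| − 2·|zone P∩zone Q| = 21 + 15 − 30 = 6.00.

6.00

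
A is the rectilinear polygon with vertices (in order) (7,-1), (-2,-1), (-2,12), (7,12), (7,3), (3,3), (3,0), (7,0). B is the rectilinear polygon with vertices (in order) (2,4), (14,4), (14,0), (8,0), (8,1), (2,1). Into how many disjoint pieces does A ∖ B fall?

A ∖ B is a single connected region.

1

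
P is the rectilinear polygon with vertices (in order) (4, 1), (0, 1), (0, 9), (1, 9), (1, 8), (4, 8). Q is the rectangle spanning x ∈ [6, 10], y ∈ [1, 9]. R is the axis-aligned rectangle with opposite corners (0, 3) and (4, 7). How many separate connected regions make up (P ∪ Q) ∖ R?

3

(P ∪ Q) ∖ R splits into 3 disjoint pieces (area 8, area 5, area 32).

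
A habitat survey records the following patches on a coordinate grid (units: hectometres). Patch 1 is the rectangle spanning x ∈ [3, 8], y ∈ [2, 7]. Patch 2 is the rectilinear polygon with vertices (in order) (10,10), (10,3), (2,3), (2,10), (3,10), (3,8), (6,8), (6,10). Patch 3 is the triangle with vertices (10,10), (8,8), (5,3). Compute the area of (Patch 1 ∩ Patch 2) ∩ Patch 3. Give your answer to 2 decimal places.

The region (Patch 1 ∩ Patch 2) ∩ Patch 3 is the polygon with vertices (7.857,7), (5,3), (7.4,7).
By the shoelace formula its area is 0.91.

0.91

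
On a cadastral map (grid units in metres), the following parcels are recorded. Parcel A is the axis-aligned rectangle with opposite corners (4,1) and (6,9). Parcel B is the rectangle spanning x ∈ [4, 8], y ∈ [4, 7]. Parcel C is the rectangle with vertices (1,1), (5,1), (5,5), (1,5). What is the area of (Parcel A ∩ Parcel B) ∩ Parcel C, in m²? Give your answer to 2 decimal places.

The region (Parcel A ∩ Parcel B) ∩ Parcel C is the polygon with vertices (4,4), (4,5), (5,5), (5,4).
By the shoelace formula its area is 1.00.

1.00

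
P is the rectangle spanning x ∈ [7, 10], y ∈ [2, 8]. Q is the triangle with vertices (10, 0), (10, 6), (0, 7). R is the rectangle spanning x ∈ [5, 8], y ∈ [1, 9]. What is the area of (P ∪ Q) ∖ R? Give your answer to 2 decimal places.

22.10

|P ∪ Q| = 35.5571.
|(P ∪ Q) ∩ R| = 13.4571.
|(P ∪ Q) ∖ R| = 35.5571 − 13.4571 = 22.10.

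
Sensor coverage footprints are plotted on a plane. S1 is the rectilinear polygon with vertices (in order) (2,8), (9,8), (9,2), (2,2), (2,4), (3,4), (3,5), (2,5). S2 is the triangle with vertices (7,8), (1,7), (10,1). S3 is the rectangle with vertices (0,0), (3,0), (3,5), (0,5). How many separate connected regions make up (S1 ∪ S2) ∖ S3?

1

(S1 ∪ S2) ∖ S3 is a single connected region.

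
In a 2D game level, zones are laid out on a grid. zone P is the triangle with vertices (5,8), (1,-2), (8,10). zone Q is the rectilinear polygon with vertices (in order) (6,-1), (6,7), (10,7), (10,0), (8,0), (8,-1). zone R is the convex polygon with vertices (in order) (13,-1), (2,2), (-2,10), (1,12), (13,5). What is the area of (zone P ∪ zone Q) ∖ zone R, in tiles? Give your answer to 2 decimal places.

5.66

|zone P ∪ zone Q| = 40.9464.
|(zone P ∪ zone Q) ∩ zone R| = 35.2843.
|(zone P ∪ zone Q) ∖ zone R| = 40.9464 − 35.2843 = 5.66.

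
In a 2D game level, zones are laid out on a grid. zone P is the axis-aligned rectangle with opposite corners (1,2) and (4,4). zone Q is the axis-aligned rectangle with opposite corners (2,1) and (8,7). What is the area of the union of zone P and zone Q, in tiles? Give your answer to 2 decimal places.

By inclusion–exclusion:
Individual areas: |zone P| = 6, |zone Q| = 36.
|zone P∩zone Q|: x∈[2,4], y∈[2,4] → 2·2 = 4.
|zone P ∪ zone Q| = 42 − 4 = 38.00.

38.00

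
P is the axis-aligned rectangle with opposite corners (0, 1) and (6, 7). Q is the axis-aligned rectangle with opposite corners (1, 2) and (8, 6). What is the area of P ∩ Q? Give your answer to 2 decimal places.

20.00

|P∩Q|: x∈[1,6], y∈[2,6] → 5·4 = 20.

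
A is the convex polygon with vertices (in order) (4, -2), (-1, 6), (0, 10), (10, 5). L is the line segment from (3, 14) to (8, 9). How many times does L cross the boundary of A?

0

The segment lies entirely outside A and never meets its boundary.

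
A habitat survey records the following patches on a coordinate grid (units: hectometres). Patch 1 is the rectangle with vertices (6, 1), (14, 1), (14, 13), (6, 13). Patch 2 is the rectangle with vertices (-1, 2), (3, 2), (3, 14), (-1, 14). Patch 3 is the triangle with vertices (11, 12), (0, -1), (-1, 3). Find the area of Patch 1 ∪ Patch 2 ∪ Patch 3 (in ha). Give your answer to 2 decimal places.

By inclusion–exclusion:
Individual areas: |Patch 1| = 96, |Patch 2| = 48, |Patch 3| = 28.5.
|Patch 1∩Patch 2| = 0 (no overlap).
|Patch 1∩Patch 3| = 5.3977.
|Patch 2∩Patch 3| = 9.7491.
|Patch 1∩Patch 2∩Patch 3| = 0.
|Patch 1 ∪ Patch 2 ∪ Patch 3| = 172.5 − 15.1469 + 0 = 157.35.

157.35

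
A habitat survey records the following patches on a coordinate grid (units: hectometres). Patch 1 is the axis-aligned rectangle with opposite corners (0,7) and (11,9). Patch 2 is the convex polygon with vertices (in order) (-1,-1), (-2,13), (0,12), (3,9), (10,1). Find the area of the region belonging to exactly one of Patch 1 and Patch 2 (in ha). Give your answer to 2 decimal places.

|Patch 1| = 22, |Patch 2| = 85.5, |Patch 1∩Patch 2| = 7.75.
|Patch 1 △ Patch 2| = |Patch 1| + |Patch 2| − 2·|Patch 1∩Patch 2| = 22 + 85.5 − 15.5 = 92.00.

92.00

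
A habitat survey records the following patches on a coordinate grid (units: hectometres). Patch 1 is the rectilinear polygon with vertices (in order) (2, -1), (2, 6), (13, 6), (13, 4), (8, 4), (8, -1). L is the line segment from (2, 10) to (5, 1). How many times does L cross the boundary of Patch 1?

1

The segment meets the boundary at (3.333,6).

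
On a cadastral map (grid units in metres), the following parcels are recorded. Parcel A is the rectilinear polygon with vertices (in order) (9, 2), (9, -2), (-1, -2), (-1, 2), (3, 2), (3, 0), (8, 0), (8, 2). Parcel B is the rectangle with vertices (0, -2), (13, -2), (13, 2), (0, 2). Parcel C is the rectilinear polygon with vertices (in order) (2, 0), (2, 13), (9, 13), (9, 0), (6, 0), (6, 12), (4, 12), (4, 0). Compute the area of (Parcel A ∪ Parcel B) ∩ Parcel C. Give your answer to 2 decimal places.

|Parcel A ∪ Parcel B| = 56.
|(Parcel A ∪ Parcel B) ∩ Parcel C| = 10.00.

10.00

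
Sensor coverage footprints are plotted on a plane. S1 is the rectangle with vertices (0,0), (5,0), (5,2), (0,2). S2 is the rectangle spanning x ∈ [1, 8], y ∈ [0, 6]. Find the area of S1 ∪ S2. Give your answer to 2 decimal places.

By inclusion–exclusion:
Individual areas: |S1| = 10, |S2| = 42.
|S1∩S2|: x∈[1,5], y∈[0,2] → 4·2 = 8.
|S1 ∪ S2| = 52 − 8 = 44.00.

44.00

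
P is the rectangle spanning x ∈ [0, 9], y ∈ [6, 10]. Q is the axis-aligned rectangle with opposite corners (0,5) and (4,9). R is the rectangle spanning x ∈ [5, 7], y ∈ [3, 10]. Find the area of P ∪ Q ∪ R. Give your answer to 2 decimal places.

By inclusion–exclusion:
Individual areas: |P| = 36, |Q| = 16, |R| = 14.
|P∩Q|: x∈[0,4], y∈[6,9] → 4·3 = 12.
|P∩R|: x∈[5,7], y∈[6,10] → 2·4 = 8.
|Q∩R| = 0 (no overlap).
|P∩Q∩R| = 0.
|P ∪ Q ∪ R| = 66 − 20 + 0 = 46.00.

46.00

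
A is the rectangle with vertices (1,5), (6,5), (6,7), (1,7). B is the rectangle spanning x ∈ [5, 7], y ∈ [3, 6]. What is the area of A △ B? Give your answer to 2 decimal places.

|A∩B|: x∈[5,6], y∈[5,6] → 1·1 = 1.
|A △ B| = |A| + |B| − 2·|A∩B| = 10 + 6 − 2 = 14.00.

14.00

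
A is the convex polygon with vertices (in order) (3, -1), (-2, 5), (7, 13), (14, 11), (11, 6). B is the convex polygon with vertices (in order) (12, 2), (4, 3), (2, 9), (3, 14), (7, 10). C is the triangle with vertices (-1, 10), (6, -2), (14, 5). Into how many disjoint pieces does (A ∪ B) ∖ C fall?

3

(A ∪ B) ∖ C splits into 3 disjoint pieces (area 21.7982, area 52.8824, area 0.4656).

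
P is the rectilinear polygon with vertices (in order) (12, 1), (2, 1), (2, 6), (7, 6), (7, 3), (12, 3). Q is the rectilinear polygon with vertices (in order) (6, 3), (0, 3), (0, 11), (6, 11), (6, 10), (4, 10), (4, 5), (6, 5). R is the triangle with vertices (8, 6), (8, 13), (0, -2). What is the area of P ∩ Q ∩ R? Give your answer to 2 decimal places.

5.17

The intersection is the polygon with vertices (4,5), (6,5), (6,4), (5,3), (2.667,3), (4,5.5).
By the shoelace formula its area is 5.17.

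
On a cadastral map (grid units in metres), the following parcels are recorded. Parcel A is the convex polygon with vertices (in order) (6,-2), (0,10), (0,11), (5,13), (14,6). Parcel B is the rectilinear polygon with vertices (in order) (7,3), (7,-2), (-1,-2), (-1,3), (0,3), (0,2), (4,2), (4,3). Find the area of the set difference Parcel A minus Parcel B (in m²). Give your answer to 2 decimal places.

|Parcel A| = 105.5, |Parcel A∩Parcel B| = 10.5.
|Parcel A ∖ Parcel B| = |Parcel A| − |Parcel A∩Parcel B| = 105.5 − 10.5 = 95.00.

95.00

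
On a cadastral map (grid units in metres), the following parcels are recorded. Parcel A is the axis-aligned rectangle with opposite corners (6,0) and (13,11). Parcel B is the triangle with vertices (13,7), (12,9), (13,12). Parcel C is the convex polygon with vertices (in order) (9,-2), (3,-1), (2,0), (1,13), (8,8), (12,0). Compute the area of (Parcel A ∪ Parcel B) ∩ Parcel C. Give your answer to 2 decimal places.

33.43

The region (Parcel A ∪ Parcel B) ∩ Parcel C is the polygon with vertices (6,0), (6,9.429), (8,8), (12,0).
By the shoelace formula its area is 33.43.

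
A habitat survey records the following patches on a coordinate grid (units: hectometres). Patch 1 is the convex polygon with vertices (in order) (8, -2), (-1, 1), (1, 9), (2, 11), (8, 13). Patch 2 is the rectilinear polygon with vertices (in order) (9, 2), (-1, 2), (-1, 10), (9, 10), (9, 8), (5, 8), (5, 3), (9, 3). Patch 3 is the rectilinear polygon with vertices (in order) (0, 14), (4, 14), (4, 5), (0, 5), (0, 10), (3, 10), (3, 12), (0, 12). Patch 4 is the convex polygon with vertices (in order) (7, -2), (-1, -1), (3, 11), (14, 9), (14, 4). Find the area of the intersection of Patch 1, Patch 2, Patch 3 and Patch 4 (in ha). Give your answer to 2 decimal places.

10.83

The intersection is the polygon with vertices (3,10), (4,10), (4,5), (1,5), (2.667,10).
By the shoelace formula its area is 10.83.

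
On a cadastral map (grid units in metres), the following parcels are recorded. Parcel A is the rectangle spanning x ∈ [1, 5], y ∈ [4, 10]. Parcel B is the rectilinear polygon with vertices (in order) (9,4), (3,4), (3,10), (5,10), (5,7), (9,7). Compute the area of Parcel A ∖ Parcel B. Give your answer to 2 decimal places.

12.00

|Parcel A| = 24, |Parcel A∩Parcel B| = 12.
|Parcel A ∖ Parcel B| = |Parcel A| − |Parcel A∩Parcel B| = 24 − 12 = 12.00.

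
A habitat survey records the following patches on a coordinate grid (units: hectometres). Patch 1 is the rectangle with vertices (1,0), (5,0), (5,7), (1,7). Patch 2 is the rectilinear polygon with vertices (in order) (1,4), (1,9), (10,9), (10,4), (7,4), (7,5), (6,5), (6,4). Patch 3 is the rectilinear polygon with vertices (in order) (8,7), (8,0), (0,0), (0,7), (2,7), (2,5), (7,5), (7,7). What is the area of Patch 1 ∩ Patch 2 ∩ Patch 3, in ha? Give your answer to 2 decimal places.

The intersection is the polygon with vertices (5,4), (1,4), (1,7), (2,7), (2,5), (5,5).
By the shoelace formula its area is 6.00.

6.00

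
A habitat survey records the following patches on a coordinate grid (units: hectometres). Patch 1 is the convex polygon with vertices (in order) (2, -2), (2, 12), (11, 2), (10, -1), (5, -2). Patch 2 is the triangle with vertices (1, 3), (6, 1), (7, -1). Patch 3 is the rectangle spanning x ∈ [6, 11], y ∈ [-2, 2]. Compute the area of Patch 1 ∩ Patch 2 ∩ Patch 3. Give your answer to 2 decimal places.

0.67

The intersection is the polygon with vertices (7,-1), (6,-0.333), (6,1).
By the shoelace formula its area is 0.67.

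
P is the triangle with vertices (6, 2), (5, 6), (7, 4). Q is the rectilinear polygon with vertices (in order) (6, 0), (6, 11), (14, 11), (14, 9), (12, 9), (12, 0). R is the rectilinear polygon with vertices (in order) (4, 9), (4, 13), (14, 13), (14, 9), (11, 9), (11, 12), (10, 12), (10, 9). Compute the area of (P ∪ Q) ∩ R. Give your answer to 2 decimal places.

|P ∪ Q| = 71.5.
|(P ∪ Q) ∩ R| = 14.00.

14.00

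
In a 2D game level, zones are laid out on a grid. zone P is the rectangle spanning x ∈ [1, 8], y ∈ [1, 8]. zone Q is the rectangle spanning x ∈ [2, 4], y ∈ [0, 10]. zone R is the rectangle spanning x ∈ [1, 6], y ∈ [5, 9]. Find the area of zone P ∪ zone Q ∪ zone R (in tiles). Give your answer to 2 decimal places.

By inclusion–exclusion:
Individual areas: |zone P| = 49, |zone Q| = 20, |zone R| = 20.
|zone P∩zone Q|: x∈[2,4], y∈[1,8] → 2·7 = 14.
|zone P∩zone R|: x∈[1,6], y∈[5,8] → 5·3 = 15.
|zone Q∩zone R|: x∈[2,4], y∈[5,9] → 2·4 = 8.
|zone P∩zone Q∩zone R| = 6.
|zone P ∪ zone Q ∪ zone R| = 89 − 37 + 6 = 58.00.

58.00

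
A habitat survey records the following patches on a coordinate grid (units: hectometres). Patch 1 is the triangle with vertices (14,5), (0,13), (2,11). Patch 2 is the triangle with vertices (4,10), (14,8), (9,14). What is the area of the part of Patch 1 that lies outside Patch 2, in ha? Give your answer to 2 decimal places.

5.50

|Patch 1| = 6, |Patch 1∩Patch 2| = 0.5008.
|Patch 1 ∖ Patch 2| = |Patch 1| − |Patch 1∩Patch 2| = 6 − 0.5008 = 5.50.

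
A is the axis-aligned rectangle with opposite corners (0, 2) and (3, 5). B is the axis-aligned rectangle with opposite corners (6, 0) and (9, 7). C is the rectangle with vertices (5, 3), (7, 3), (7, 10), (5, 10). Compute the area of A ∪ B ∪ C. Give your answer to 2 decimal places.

40.00

By inclusion–exclusion:
Individual areas: |A| = 9, |B| = 21, |C| = 14.
|A∩B| = 0 (no overlap).
|A∩C| = 0 (no overlap).
|B∩C|: x∈[6,7], y∈[3,7] → 1·4 = 4.
|A∩B∩C| = 0.
|A ∪ B ∪ C| = 44 − 4 + 0 = 40.00.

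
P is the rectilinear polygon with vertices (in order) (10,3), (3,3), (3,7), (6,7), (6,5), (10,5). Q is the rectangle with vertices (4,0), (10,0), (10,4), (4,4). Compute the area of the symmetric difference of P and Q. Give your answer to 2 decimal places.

32.00

|P| = 20, |Q| = 24, |P∩Q| = 6.
|P △ Q| = |P| + |Q| − 2·|P∩Q| = 20 + 24 − 12 = 32.00.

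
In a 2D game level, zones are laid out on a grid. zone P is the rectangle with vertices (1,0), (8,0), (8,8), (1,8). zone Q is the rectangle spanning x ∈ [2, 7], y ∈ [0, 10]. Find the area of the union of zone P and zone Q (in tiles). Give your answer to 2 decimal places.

66.00

By inclusion–exclusion:
Individual areas: |zone P| = 56, |zone Q| = 50.
|zone P∩zone Q|: x∈[2,7], y∈[0,8] → 5·8 = 40.
|zone P ∪ zone Q| = 106 − 40 = 66.00.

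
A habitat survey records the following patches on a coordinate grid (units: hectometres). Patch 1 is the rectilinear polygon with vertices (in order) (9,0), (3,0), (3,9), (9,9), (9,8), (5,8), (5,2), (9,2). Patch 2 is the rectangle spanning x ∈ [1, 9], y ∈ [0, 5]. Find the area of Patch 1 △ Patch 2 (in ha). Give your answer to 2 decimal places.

|Patch 1| = 30, |Patch 2| = 40, |Patch 1∩Patch 2| = 18.
|Patch 1 △ Patch 2| = |Patch 1| + |Patch 2| − 2·|Patch 1∩Patch 2| = 30 + 40 − 36 = 34.00.

34.00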